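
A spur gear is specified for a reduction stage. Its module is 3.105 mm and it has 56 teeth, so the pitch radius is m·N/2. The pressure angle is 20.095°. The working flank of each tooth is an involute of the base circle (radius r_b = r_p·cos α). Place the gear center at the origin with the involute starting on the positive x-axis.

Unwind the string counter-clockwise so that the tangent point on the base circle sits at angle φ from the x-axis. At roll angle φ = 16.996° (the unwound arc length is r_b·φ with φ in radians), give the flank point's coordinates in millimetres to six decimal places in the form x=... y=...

x=85.161028 y=0.704154

pitch radius r_p = m·N/2 = 3.105·56/2 = 86.940000
base radius r_b = r_p·cos α = 86.940000·cos 20.095° = 81.647461
roll angle φ = 16.996° = 0.29663616 rad
x = r_b·(cos φ + φ·sin φ) = 81.647461·(0.95632517 + 0.29663616·0.29230494) = 85.161028
y = r_b·(sin φ − φ·cos φ) = 81.647461·(0.29230494 − 0.29663616·0.95632517) = 0.704154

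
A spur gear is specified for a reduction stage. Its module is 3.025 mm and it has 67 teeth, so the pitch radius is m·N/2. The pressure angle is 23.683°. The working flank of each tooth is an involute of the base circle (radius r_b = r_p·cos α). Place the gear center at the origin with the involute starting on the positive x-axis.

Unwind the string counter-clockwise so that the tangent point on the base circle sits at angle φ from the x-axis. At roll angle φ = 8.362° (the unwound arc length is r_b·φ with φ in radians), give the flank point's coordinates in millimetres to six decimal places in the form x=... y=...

x=93.786125 y=0.095957

pitch radius r_p = m·N/2 = 3.025·67/2 = 101.337500
base radius r_b = r_p·cos α = 101.337500·cos 23.683° = 92.803040
roll angle φ = 8.362° = 0.14594443 rad
x = r_b·(cos φ + φ·sin φ) = 92.803040·(0.98936900 + 0.14594443·0.14542689) = 93.786125
y = r_b·(sin φ − φ·cos φ) = 92.803040·(0.14542689 − 0.14594443·0.98936900) = 0.095957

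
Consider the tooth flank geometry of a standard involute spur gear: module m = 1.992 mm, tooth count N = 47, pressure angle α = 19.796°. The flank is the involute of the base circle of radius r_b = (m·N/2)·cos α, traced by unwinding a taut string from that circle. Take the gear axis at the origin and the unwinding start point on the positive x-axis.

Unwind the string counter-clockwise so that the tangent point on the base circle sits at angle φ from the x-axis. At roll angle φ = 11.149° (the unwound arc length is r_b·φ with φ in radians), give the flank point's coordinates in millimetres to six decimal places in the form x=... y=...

pitch radius r_p = m·N/2 = 1.992·47/2 = 46.812000
base radius r_b = r_p·cos α = 46.812000·cos 19.796° = 44.045617
roll angle φ = 11.149° = 0.19458676 rad
x = r_b·(cos φ + φ·sin φ) = 44.045617·(0.98112766 + 0.19458676·0.19336111) = 44.871612
y = r_b·(sin φ − φ·cos φ) = 44.045617·(0.19336111 − 0.19458676·0.98112766) = 0.107765

x=44.871612 y=0.107765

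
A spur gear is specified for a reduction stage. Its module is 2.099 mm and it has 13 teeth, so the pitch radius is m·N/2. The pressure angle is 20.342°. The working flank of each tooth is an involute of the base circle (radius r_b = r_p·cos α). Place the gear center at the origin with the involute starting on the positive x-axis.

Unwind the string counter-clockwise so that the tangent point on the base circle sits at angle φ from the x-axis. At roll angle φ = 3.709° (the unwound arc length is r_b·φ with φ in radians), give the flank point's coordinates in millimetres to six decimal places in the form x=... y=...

x=12.819390 y=0.001156

pitch radius r_p = m·N/2 = 2.099·13/2 = 13.643500
base radius r_b = r_p·cos α = 13.643500·cos 20.342° = 12.792614
roll angle φ = 3.709° = 0.06473426 rad
x = r_b·(cos φ + φ·sin φ) = 12.792614·(0.99790547 + 0.06473426·0.06468906) = 12.819390
y = r_b·(sin φ − φ·cos φ) = 12.792614·(0.06468906 − 0.06473426·0.99790547) = 0.001156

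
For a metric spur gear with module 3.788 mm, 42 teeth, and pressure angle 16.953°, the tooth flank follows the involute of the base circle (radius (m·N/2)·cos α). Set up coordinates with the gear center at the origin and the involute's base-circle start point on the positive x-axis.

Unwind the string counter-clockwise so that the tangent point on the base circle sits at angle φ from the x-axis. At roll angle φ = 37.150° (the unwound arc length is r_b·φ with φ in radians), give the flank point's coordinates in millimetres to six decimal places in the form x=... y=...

x=90.443677 y=6.627541

pitch radius r_p = m·N/2 = 3.788·42/2 = 79.548000
base radius r_b = r_p·cos α = 79.548000·cos 16.953° = 76.091183
roll angle φ = 37.150° = 0.64838982 rad
x = r_b·(cos φ + φ·sin φ) = 76.091183·(0.79705723 + 0.64838982·0.60390378) = 90.443677
y = r_b·(sin φ − φ·cos φ) = 76.091183·(0.60390378 − 0.64838982·0.79705723) = 6.627541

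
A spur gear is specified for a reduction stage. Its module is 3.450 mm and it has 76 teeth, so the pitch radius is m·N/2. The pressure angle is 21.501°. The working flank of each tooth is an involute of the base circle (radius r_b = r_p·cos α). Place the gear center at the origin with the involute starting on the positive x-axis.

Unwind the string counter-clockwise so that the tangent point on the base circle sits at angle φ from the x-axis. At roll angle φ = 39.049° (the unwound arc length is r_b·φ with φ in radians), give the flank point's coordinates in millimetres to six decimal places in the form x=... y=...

x=147.099669 y=12.283157

pitch radius r_p = m·N/2 = 3.450·76/2 = 131.100000
base radius r_b = r_p·cos α = 131.100000·cos 21.501° = 121.976905
roll angle φ = 39.049° = 0.68153362 rad
x = r_b·(cos φ + φ·sin φ) = 121.976905·(0.77660748 + 0.68153362·0.62998478) = 147.099669
y = r_b·(sin φ − φ·cos φ) = 121.976905·(0.62998478 − 0.68153362·0.77660748) = 12.283157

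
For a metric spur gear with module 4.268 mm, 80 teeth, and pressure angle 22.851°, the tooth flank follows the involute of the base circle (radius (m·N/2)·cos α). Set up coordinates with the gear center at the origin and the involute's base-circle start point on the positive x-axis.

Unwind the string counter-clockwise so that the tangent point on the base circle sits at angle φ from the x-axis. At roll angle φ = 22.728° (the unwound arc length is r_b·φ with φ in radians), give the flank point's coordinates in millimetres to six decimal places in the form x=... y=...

x=169.216422 y=3.222059

pitch radius r_p = m·N/2 = 4.268·80/2 = 170.720000
base radius r_b = r_p·cos α = 170.720000·cos 22.851° = 157.321528
roll angle φ = 22.728° = 0.39667843 rad
x = r_b·(cos φ + φ·sin φ) = 157.321528·(0.92234939 + 0.39667843·0.38635683) = 169.216422
y = r_b·(sin φ − φ·cos φ) = 157.321528·(0.38635683 − 0.39667843·0.92234939) = 3.222059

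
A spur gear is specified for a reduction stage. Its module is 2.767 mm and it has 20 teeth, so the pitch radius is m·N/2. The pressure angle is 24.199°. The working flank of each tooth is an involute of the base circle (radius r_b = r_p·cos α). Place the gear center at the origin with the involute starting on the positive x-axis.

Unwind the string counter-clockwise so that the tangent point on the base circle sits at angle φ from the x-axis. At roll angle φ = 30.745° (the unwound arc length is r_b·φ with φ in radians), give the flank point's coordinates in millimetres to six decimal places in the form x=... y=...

x=28.614759 y=1.262821

pitch radius r_p = m·N/2 = 2.767·20/2 = 27.670000
base radius r_b = r_p·cos α = 27.670000·cos 24.199° = 25.238562
roll angle φ = 30.745° = 0.53660148 rad
x = r_b·(cos φ + φ·sin φ) = 25.238562·(0.85945103 + 0.53660148·0.51121809) = 28.614759
y = r_b·(sin φ − φ·cos φ) = 25.238562·(0.51121809 − 0.53660148·0.85945103) = 1.262821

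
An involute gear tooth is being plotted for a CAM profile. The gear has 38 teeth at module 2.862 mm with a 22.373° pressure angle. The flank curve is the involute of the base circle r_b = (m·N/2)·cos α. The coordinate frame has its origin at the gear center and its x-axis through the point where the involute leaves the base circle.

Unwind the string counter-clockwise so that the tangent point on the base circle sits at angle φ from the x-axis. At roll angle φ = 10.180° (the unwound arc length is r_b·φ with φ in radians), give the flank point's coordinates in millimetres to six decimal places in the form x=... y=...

pitch radius r_p = m·N/2 = 2.862·38/2 = 54.378000
base radius r_b = r_p·cos α = 54.378000·cos 22.373° = 50.284724
roll angle φ = 10.180° = 0.17767452 rad
x = r_b·(cos φ + φ·sin φ) = 50.284724·(0.98425736 + 0.17767452·0.17674118) = 51.072171
y = r_b·(sin φ − φ·cos φ) = 50.284724·(0.17674118 − 0.17767452·0.98425736) = 0.093717

x=51.072171 y=0.093717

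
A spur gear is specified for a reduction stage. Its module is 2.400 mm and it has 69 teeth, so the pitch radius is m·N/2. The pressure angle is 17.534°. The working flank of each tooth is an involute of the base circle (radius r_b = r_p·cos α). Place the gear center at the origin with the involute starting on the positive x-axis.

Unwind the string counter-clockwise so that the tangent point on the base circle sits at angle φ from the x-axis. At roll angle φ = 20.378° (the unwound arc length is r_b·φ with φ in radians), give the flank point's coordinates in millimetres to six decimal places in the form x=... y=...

x=83.789792 y=1.169123

pitch radius r_p = m·N/2 = 2.400·69/2 = 82.800000
base radius r_b = r_p·cos α = 82.800000·cos 17.534° = 78.952975
roll angle φ = 20.378° = 0.35566319 rad
x = r_b·(cos φ + φ·sin φ) = 78.952975·(0.93741576 + 0.35566319·0.34821213) = 83.789792
y = r_b·(sin φ − φ·cos φ) = 78.952975·(0.34821213 − 0.35566319·0.93741576) = 1.169123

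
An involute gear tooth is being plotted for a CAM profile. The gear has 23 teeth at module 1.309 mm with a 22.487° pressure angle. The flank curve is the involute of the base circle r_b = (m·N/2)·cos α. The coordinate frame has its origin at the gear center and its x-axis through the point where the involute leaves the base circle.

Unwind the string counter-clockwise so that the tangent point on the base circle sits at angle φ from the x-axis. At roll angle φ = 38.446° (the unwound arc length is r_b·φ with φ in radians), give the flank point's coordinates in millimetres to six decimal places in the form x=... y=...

pitch radius r_p = m·N/2 = 1.309·23/2 = 15.053500
base radius r_b = r_p·cos α = 15.053500·cos 22.487° = 13.908927
roll angle φ = 38.446° = 0.67100928 rad
x = r_b·(cos φ + φ·sin φ) = 13.908927·(0.78319452 + 0.67100928·0.62177677) = 16.696450
y = r_b·(sin φ − φ·cos φ) = 13.908927·(0.62177677 − 0.67100928·0.78319452) = 1.338678

x=16.696450 y=1.338678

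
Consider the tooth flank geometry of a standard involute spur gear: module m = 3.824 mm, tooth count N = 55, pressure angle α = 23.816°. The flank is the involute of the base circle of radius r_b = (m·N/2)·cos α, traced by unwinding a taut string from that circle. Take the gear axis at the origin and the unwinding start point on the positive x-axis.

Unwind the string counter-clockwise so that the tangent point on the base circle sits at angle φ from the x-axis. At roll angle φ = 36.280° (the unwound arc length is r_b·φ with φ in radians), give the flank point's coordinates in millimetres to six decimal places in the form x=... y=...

pitch radius r_p = m·N/2 = 3.824·55/2 = 105.160000
base radius r_b = r_p·cos α = 105.160000·cos 23.816° = 96.205304
roll angle φ = 36.280° = 0.63320545 rad
x = r_b·(cos φ + φ·sin φ) = 96.205304·(0.80613488 + 0.63320545·0.59173182) = 113.601407
y = r_b·(sin φ − φ·cos φ) = 96.205304·(0.59173182 − 0.63320545·0.80613488) = 7.819838

x=113.601407 y=7.819838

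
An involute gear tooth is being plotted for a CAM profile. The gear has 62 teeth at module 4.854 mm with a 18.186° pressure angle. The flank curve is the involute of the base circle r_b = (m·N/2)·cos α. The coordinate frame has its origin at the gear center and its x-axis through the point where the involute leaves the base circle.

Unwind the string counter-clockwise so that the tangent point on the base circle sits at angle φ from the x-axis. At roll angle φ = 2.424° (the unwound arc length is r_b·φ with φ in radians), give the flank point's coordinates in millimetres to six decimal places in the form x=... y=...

x=143.085454 y=0.003608

pitch radius r_p = m·N/2 = 4.854·62/2 = 150.474000
base radius r_b = r_p·cos α = 150.474000·cos 18.186° = 142.957574
roll angle φ = 2.424° = 0.04230678 rad
x = r_b·(cos φ + φ·sin φ) = 142.957574·(0.99910520 + 0.04230678·0.04229416) = 143.085454
y = r_b·(sin φ − φ·cos φ) = 142.957574·(0.04229416 − 0.04230678·0.99910520) = 0.003608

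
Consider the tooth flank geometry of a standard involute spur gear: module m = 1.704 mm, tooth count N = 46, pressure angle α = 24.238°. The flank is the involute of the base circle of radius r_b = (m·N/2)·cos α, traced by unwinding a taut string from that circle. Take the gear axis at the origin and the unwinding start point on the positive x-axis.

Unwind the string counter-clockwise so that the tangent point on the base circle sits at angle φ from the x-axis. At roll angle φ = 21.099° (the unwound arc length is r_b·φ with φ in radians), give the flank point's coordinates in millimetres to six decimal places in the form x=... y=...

pitch radius r_p = m·N/2 = 1.704·46/2 = 39.192000
base radius r_b = r_p·cos α = 39.192000·cos 24.238° = 35.737149
roll angle φ = 21.099° = 0.36824702 rad
x = r_b·(cos φ + φ·sin φ) = 35.737149·(0.93295982 + 0.36824702·0.35998052) = 38.078703
y = r_b·(sin φ − φ·cos φ) = 35.737149·(0.35998052 − 0.36824702·0.93295982) = 0.586834

x=38.078703 y=0.586834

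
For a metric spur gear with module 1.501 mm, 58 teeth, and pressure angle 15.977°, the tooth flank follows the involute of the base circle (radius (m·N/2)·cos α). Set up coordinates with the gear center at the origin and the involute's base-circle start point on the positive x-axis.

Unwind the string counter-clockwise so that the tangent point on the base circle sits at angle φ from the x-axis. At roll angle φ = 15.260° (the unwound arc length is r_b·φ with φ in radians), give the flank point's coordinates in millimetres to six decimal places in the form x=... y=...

pitch radius r_p = m·N/2 = 1.501·58/2 = 43.529000
base radius r_b = r_p·cos α = 43.529000·cos 15.977° = 41.847573
roll angle φ = 15.260° = 0.26633724 rad
x = r_b·(cos φ + φ·sin φ) = 41.847573·(0.96474140 + 0.26633724·0.26319960) = 43.305595
y = r_b·(sin φ − φ·cos φ) = 41.847573·(0.26319960 − 0.26633724·0.96474140) = 0.261674

x=43.305595 y=0.261674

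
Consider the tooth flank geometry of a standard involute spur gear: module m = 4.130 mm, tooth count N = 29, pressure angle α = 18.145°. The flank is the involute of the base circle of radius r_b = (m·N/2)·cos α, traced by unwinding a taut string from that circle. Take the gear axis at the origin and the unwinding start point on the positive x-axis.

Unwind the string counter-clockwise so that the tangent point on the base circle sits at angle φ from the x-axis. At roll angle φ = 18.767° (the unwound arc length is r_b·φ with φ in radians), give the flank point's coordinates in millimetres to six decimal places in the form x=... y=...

x=59.878286 y=0.659469

pitch radius r_p = m·N/2 = 4.130·29/2 = 59.885000
base radius r_b = r_p·cos α = 59.885000·cos 18.145° = 56.907005
roll angle φ = 18.767° = 0.32754594 rad
x = r_b·(cos φ + φ·sin φ) = 56.907005·(0.94683471 + 0.32754594·0.32172041) = 59.878286
y = r_b·(sin φ − φ·cos φ) = 56.907005·(0.32172041 − 0.32754594·0.94683471) = 0.659469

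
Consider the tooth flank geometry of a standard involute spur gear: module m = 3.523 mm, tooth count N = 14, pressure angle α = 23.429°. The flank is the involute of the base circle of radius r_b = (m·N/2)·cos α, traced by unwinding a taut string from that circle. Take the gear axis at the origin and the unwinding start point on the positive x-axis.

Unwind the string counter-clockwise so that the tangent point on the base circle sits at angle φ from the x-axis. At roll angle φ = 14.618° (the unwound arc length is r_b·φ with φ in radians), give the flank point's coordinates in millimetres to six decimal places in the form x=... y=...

x=23.352295 y=0.124448

pitch radius r_p = m·N/2 = 3.523·14/2 = 24.661000
base radius r_b = r_p·cos α = 24.661000·cos 23.429° = 22.627787
roll angle φ = 14.618° = 0.25513223 rad
x = r_b·(cos φ + φ·sin φ) = 22.627787·(0.96762993 + 0.25513223·0.25237336) = 23.352295
y = r_b·(sin φ − φ·cos φ) = 22.627787·(0.25237336 − 0.25513223·0.96762993) = 0.124448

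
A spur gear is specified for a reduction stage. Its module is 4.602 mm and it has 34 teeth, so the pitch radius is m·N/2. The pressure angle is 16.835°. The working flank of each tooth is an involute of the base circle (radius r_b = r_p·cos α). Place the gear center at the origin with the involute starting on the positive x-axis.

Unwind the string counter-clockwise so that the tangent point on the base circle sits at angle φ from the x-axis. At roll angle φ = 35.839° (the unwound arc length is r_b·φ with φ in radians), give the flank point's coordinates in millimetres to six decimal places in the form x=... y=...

pitch radius r_p = m·N/2 = 4.602·34/2 = 78.234000
base radius r_b = r_p·cos α = 78.234000·cos 16.835° = 74.881107
roll angle φ = 35.839° = 0.62550855 rad
x = r_b·(cos φ + φ·sin φ) = 74.881107·(0.81066546 + 0.62550855·0.58550961) = 88.128079
y = r_b·(sin φ − φ·cos φ) = 74.881107·(0.58550961 − 0.62550855·0.81066546) = 5.873033

x=88.128079 y=5.873033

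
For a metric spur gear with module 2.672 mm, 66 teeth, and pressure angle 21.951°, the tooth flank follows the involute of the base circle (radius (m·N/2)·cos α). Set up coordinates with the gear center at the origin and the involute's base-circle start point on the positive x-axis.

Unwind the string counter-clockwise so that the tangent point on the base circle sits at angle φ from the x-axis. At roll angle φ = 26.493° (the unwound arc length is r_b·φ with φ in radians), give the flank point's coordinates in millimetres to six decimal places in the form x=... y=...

pitch radius r_p = m·N/2 = 2.672·66/2 = 88.176000
base radius r_b = r_p·cos α = 88.176000·cos 21.951° = 81.783582
roll angle φ = 26.493° = 0.46239008 rad
x = r_b·(cos φ + φ·sin φ) = 81.783582·(0.89498887 + 0.46239008·0.44608847) = 90.064641
y = r_b·(sin φ − φ·cos φ) = 81.783582·(0.44608847 − 0.46239008·0.89498887) = 2.637889

x=90.064641 y=2.637889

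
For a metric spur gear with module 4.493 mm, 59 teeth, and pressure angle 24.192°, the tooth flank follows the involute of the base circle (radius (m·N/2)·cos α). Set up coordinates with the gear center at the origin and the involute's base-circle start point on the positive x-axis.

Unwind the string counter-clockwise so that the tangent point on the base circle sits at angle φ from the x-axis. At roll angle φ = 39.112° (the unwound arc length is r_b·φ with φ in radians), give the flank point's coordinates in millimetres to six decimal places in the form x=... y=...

pitch radius r_p = m·N/2 = 4.493·59/2 = 132.543500
base radius r_b = r_p·cos α = 132.543500·cos 24.192° = 120.903178
roll angle φ = 39.112° = 0.68263318 rad
x = r_b·(cos φ + φ·sin φ) = 120.903178·(0.77591430 + 0.68263318·0.63083833) = 145.875182
y = r_b·(sin φ − φ·cos φ) = 120.903178·(0.63083833 − 0.68263318·0.77591430) = 12.232196

x=145.875182 y=12.232196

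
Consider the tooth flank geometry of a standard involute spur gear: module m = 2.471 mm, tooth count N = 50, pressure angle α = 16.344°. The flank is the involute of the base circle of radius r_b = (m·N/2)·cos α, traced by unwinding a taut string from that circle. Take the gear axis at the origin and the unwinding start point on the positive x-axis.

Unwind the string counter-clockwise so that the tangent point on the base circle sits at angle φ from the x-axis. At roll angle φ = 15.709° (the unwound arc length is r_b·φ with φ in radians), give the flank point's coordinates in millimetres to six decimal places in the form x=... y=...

pitch radius r_p = m·N/2 = 2.471·50/2 = 61.775000
base radius r_b = r_p·cos α = 61.775000·cos 16.344° = 59.278640
roll angle φ = 15.709° = 0.27417377 rad
x = r_b·(cos φ + φ·sin φ) = 59.278640·(0.96264923 + 0.27417377·0.27075166) = 61.464968
y = r_b·(sin φ − φ·cos φ) = 59.278640·(0.27075166 − 0.27417377·0.96264923) = 0.404191

x=61.464968 y=0.404191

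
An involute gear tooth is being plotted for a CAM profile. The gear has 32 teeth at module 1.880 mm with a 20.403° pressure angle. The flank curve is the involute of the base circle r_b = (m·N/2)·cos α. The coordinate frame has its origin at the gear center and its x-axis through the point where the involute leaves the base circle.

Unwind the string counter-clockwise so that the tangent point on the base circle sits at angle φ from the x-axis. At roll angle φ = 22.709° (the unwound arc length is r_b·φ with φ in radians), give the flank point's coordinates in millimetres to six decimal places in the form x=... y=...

x=30.321105 y=0.575979

pitch radius r_p = m·N/2 = 1.880·32/2 = 30.080000
base radius r_b = r_p·cos α = 30.080000·cos 20.403° = 28.192893
roll angle φ = 22.709° = 0.39634682 rad
x = r_b·(cos φ + φ·sin φ) = 28.192893·(0.92247746 + 0.39634682·0.38605095) = 30.321105
y = r_b·(sin φ − φ·cos φ) = 28.192893·(0.38605095 − 0.39634682·0.92247746) = 0.575979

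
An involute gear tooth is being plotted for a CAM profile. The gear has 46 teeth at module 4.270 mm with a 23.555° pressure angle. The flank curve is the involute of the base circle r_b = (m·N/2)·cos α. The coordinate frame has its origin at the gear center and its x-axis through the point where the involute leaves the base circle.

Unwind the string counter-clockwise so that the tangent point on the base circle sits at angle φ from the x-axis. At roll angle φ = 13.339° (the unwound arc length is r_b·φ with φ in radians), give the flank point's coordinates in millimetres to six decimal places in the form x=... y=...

x=92.433616 y=0.376614

pitch radius r_p = m·N/2 = 4.270·46/2 = 98.210000
base radius r_b = r_p·cos α = 98.210000·cos 23.555° = 90.026836
roll angle φ = 13.339° = 0.23280947 rad
x = r_b·(cos φ + φ·sin φ) = 90.026836·(0.97302206 + 0.23280947·0.23071211) = 92.433616
y = r_b·(sin φ − φ·cos φ) = 90.026836·(0.23071211 − 0.23280947·0.97302206) = 0.376614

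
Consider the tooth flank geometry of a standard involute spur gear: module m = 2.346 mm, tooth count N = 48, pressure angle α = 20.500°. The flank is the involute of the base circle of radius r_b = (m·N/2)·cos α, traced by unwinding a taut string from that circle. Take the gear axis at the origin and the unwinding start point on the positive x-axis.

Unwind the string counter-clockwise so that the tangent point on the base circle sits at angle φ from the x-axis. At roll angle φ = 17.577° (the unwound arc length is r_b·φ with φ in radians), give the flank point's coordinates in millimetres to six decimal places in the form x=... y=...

pitch radius r_p = m·N/2 = 2.346·48/2 = 56.304000
base radius r_b = r_p·cos α = 56.304000·cos 20.500° = 52.738391
roll angle φ = 17.577° = 0.30677652 rad
x = r_b·(cos φ + φ·sin φ) = 52.738391·(0.95331197 + 0.30677652·0.30198723) = 55.161961
y = r_b·(sin φ − φ·cos φ) = 52.738391·(0.30198723 − 0.30677652·0.95331197) = 0.502781

x=55.161961 y=0.502781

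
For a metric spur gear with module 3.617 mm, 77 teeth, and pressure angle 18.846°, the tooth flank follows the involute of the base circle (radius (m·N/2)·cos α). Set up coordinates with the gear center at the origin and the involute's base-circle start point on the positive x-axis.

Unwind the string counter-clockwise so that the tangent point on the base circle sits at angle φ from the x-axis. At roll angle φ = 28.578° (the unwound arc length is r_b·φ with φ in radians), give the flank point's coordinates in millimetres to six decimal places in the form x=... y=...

pitch radius r_p = m·N/2 = 3.617·77/2 = 139.254500
base radius r_b = r_p·cos α = 139.254500·cos 18.846° = 131.789097
roll angle φ = 28.578° = 0.49878019 rad
x = r_b·(cos φ + φ·sin φ) = 131.789097·(0.87816672 + 0.49878019·0.47835470) = 147.176867
y = r_b·(sin φ − φ·cos φ) = 131.789097·(0.47835470 − 0.49878019·0.87816672) = 5.316707

x=147.176867 y=5.316707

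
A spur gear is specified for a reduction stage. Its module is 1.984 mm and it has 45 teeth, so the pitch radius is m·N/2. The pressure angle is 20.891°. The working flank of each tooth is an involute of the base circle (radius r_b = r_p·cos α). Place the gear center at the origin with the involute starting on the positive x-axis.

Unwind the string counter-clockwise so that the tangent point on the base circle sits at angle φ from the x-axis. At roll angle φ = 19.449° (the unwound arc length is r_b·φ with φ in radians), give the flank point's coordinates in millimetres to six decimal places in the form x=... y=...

x=44.039381 y=0.537505

pitch radius r_p = m·N/2 = 1.984·45/2 = 44.640000
base radius r_b = r_p·cos α = 44.640000·cos 20.891° = 41.705389
roll angle φ = 19.449° = 0.33944909 rad
x = r_b·(cos φ + φ·sin φ) = 41.705389·(0.94293825 + 0.33944909·0.33296767) = 44.039381
y = r_b·(sin φ − φ·cos φ) = 41.705389·(0.33296767 − 0.33944909·0.94293825) = 0.537505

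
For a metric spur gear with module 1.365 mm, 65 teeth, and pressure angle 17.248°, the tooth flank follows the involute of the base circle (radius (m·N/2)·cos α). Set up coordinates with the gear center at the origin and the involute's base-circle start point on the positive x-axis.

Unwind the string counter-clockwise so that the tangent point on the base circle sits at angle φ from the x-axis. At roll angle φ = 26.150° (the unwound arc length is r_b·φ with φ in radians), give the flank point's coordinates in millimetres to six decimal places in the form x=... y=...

x=46.553051 y=1.314878

pitch radius r_p = m·N/2 = 1.365·65/2 = 44.362500
base radius r_b = r_p·cos α = 44.362500·cos 17.248° = 42.367531
roll angle φ = 26.150° = 0.45640360 rad
x = r_b·(cos φ + φ·sin φ) = 42.367531·(0.89764331 + 0.45640360·0.44072268) = 46.553051
y = r_b·(sin φ − φ·cos φ) = 42.367531·(0.44072268 − 0.45640360·0.89764331) = 1.314878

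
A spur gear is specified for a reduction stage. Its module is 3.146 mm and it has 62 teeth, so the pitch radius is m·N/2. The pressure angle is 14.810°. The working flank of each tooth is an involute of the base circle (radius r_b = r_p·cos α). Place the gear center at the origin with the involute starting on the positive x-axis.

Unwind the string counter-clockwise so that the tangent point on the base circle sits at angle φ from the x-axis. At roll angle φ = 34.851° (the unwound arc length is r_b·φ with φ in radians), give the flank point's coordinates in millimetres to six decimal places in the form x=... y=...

x=110.147837 y=6.814750

pitch radius r_p = m·N/2 = 3.146·62/2 = 97.526000
base radius r_b = r_p·cos α = 97.526000·cos 14.810° = 94.286068
roll angle φ = 34.851° = 0.60826470 rad
x = r_b·(cos φ + φ·sin φ) = 94.286068·(0.82064088 + 0.60826470·0.57144426) = 110.147837
y = r_b·(sin φ − φ·cos φ) = 94.286068·(0.57144426 − 0.60826470·0.82064088) = 6.814750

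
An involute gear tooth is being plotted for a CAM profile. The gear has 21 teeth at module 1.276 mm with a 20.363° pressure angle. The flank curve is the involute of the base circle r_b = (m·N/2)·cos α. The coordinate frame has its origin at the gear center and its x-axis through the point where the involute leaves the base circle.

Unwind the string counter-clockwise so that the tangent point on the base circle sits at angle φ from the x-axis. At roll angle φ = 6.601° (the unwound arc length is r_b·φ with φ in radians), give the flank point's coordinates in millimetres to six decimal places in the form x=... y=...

x=12.643801 y=0.006394

pitch radius r_p = m·N/2 = 1.276·21/2 = 13.398000
base radius r_b = r_p·cos α = 13.398000·cos 20.363° = 12.560717
roll angle φ = 6.601° = 0.11520918 rad
x = r_b·(cos φ + φ·sin φ) = 12.560717·(0.99337076 + 0.11520918·0.11495449) = 12.643801
y = r_b·(sin φ − φ·cos φ) = 12.560717·(0.11495449 − 0.11520918·0.99337076) = 0.006394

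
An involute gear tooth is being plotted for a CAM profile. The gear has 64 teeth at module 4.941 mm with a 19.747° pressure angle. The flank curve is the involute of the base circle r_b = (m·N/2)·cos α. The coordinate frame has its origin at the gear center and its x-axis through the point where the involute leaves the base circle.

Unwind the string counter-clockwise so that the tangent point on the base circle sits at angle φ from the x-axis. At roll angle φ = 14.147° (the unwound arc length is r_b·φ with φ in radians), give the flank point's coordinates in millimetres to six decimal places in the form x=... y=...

x=153.281368 y=0.742160

pitch radius r_p = m·N/2 = 4.941·64/2 = 158.112000
base radius r_b = r_p·cos α = 158.112000·cos 19.747° = 148.814019
roll angle φ = 14.147° = 0.24691173 rad
x = r_b·(cos φ + φ·sin φ) = 148.814019·(0.96967185 + 0.24691173·0.24441052) = 153.281368
y = r_b·(sin φ − φ·cos φ) = 148.814019·(0.24441052 − 0.24691173·0.96967185) = 0.742160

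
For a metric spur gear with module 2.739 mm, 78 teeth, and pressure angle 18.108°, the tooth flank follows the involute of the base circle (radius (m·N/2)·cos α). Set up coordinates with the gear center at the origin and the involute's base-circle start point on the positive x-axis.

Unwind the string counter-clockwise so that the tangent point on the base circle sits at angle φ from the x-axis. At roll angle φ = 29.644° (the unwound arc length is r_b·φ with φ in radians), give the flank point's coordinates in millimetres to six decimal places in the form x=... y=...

pitch radius r_p = m·N/2 = 2.739·78/2 = 106.821000
base radius r_b = r_p·cos α = 106.821000·cos 18.108° = 101.530406
roll angle φ = 29.644° = 0.51738540 rad
x = r_b·(cos φ + φ·sin φ) = 101.530406·(0.86911535 + 0.51738540·0.49460945) = 114.223642
y = r_b·(sin φ − φ·cos φ) = 101.530406·(0.49460945 − 0.51738540·0.86911535) = 4.562964

x=114.223642 y=4.562964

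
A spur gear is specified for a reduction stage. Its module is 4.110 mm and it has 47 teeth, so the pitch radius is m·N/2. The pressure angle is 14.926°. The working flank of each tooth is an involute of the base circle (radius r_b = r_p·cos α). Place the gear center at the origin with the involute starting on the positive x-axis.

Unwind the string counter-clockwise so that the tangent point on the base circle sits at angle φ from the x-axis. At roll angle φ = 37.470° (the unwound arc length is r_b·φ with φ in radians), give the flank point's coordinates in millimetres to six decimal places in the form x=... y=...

x=111.199507 y=8.334438

pitch radius r_p = m·N/2 = 4.110·47/2 = 96.585000
base radius r_b = r_p·cos α = 96.585000·cos 14.926° = 93.326154
roll angle φ = 37.470° = 0.65397487 rad
x = r_b·(cos φ + φ·sin φ) = 93.326154·(0.79367198 + 0.65397487·0.60834595) = 111.199507
y = r_b·(sin φ − φ·cos φ) = 93.326154·(0.60834595 − 0.65397487·0.79367198) = 8.334438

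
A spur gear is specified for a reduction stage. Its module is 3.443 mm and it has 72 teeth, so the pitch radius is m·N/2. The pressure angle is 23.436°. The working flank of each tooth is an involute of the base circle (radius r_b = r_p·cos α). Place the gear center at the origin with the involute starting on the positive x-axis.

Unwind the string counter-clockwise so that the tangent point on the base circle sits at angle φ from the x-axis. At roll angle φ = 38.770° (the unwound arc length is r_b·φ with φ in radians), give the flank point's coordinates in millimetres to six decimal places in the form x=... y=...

pitch radius r_p = m·N/2 = 3.443·72/2 = 123.948000
base radius r_b = r_p·cos α = 123.948000·cos 23.436° = 113.722898
roll angle φ = 38.770° = 0.67666415 rad
x = r_b·(cos φ + φ·sin φ) = 113.722898·(0.77966595 + 0.67666415·0.62619567) = 136.853011
y = r_b·(sin φ − φ·cos φ) = 113.722898·(0.62619567 − 0.67666415·0.77966595) = 11.215769

x=136.853011 y=11.215769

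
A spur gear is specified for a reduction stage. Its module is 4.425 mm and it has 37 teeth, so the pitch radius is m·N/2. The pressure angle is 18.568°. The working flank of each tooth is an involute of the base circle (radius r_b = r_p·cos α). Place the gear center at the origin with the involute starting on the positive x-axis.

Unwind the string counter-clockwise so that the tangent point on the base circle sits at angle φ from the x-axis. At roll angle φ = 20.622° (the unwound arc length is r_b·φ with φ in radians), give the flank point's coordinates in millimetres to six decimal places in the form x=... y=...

x=82.466024 y=1.190517

pitch radius r_p = m·N/2 = 4.425·37/2 = 81.862500
base radius r_b = r_p·cos α = 81.862500·cos 18.568° = 77.601262
roll angle φ = 20.622° = 0.35992180 rad
x = r_b·(cos φ + φ·sin φ) = 77.601262·(0.93592437 + 0.35992180·0.35220104) = 82.466024
y = r_b·(sin φ − φ·cos φ) = 77.601262·(0.35220104 − 0.35992180·0.93592437) = 1.190517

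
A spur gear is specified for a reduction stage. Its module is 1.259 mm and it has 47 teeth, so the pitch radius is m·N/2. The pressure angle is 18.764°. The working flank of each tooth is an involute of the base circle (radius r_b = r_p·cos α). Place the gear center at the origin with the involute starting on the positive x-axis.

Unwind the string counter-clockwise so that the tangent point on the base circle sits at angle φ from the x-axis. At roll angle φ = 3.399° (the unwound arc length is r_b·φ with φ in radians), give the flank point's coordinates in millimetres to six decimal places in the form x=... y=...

x=28.063275 y=0.001949

pitch radius r_p = m·N/2 = 1.259·47/2 = 29.586500
base radius r_b = r_p·cos α = 29.586500·cos 18.764° = 28.014024
roll angle φ = 3.399° = 0.05932374 rad
x = r_b·(cos φ + φ·sin φ) = 28.014024·(0.99824086 + 0.05932374·0.05928895) = 28.063275
y = r_b·(sin φ − φ·cos φ) = 28.014024·(0.05928895 − 0.05932374·0.99824086) = 0.001949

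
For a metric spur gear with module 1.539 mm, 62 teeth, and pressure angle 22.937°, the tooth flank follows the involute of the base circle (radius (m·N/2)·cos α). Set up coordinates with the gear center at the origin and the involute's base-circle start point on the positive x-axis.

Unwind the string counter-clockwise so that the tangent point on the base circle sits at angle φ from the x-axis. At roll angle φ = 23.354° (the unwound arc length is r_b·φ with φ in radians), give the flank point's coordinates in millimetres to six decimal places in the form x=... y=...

pitch radius r_p = m·N/2 = 1.539·62/2 = 47.709000
base radius r_b = r_p·cos α = 47.709000·cos 22.937° = 43.936837
roll angle φ = 23.354° = 0.40760419 rad
x = r_b·(cos φ + φ·sin φ) = 43.936837·(0.91807318 + 0.40760419·0.39641094) = 47.436491
y = r_b·(sin φ − φ·cos φ) = 43.936837·(0.39641094 − 0.40760419·0.91807318) = 0.975418

x=47.436491 y=0.975418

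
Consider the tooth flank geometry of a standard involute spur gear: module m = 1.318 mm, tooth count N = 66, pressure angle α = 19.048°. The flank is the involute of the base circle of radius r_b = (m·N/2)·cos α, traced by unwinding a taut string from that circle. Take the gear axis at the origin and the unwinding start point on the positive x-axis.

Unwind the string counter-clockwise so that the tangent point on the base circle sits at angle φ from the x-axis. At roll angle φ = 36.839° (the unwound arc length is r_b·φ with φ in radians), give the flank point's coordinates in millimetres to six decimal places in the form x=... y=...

x=48.752162 y=3.494196

pitch radius r_p = m·N/2 = 1.318·66/2 = 43.494000
base radius r_b = r_p·cos α = 43.494000·cos 19.048° = 41.112508
roll angle φ = 36.839° = 0.64296184 rad
x = r_b·(cos φ + φ·sin φ) = 41.112508·(0.80032344 + 0.64296184·0.59956850) = 48.752162
y = r_b·(sin φ − φ·cos φ) = 41.112508·(0.59956850 − 0.64296184·0.80032344) = 3.494196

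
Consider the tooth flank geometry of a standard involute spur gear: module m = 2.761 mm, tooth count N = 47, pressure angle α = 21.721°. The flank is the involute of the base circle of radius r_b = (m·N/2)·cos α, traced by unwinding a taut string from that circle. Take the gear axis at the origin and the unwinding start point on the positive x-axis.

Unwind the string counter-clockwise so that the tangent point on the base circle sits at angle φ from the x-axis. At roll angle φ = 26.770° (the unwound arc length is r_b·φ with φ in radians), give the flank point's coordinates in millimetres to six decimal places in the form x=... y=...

pitch radius r_p = m·N/2 = 2.761·47/2 = 64.883500
base radius r_b = r_p·cos α = 64.883500·cos 21.721° = 60.276576
roll angle φ = 26.770° = 0.46722464 rad
x = r_b·(cos φ + φ·sin φ) = 60.276576·(0.89282178 + 0.46722464·0.45041012) = 66.501006
y = r_b·(sin φ − φ·cos φ) = 60.276576·(0.45041012 − 0.46722464·0.89282178) = 2.004907

x=66.501006 y=2.004907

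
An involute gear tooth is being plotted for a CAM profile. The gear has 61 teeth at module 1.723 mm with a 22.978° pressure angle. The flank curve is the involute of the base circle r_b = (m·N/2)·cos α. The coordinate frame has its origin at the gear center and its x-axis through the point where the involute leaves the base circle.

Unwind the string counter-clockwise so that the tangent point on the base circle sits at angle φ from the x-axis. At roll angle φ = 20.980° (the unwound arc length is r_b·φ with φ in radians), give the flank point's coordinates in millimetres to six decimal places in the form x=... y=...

x=51.517403 y=0.781223

pitch radius r_p = m·N/2 = 1.723·61/2 = 52.551500
base radius r_b = r_p·cos α = 52.551500·cos 22.978° = 48.381792
roll angle φ = 20.980° = 0.36617008 rad
x = r_b·(cos φ + φ·sin φ) = 48.381792·(0.93370546 + 0.36617008·0.35804205) = 51.517403
y = r_b·(sin φ − φ·cos φ) = 48.381792·(0.35804205 − 0.36617008·0.93370546) = 0.781223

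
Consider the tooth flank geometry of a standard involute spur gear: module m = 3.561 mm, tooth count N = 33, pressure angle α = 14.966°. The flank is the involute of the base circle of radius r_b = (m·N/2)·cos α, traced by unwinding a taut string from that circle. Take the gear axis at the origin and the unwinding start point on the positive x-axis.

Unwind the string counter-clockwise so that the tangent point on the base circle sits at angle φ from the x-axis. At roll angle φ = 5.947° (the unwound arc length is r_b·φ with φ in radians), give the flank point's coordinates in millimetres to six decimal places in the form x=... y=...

pitch radius r_p = m·N/2 = 3.561·33/2 = 58.756500
base radius r_b = r_p·cos α = 58.756500·cos 14.966° = 56.763435
roll angle φ = 5.947° = 0.10379473 rad
x = r_b·(cos φ + φ·sin φ) = 56.763435·(0.99461816 + 0.10379473·0.10360846) = 57.068378
y = r_b·(sin φ − φ·cos φ) = 56.763435·(0.10360846 − 0.10379473·0.99461816) = 0.021135

x=57.068378 y=0.021135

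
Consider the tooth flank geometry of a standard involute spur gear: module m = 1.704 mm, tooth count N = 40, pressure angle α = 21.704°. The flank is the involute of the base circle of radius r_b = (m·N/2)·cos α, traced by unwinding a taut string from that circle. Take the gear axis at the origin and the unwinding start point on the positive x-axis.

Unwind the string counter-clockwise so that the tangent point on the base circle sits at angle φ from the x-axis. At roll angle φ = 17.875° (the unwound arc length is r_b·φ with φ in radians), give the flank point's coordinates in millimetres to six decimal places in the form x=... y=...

x=33.167593 y=0.317381

pitch radius r_p = m·N/2 = 1.704·40/2 = 34.080000
base radius r_b = r_p·cos α = 34.080000·cos 21.704° = 31.663958
roll angle φ = 17.875° = 0.31197760 rad
x = r_b·(cos φ + φ·sin φ) = 31.663958·(0.95172842 + 0.31197760·0.30694138) = 33.167593
y = r_b·(sin φ − φ·cos φ) = 31.663958·(0.30694138 − 0.31197760·0.95172842) = 0.317381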